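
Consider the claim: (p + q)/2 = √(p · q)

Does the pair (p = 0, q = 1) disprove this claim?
Substituting p = 0, q = 1:
LHS = (0 + 1)/2 = 1/2
RHS = √(0 · 1) = 0

Since LHS ≠ RHS, this pair disproves the claim.

Answer: Yes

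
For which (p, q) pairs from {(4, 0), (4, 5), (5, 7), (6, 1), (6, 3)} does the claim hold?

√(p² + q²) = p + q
Testing each pair:
(4, 0): LHS = 4, RHS = 4 → holds
(4, 5): LHS = √(41) ≈ 6.403, RHS = 9 → fails
(5, 7): LHS = √(74) ≈ 8.602, RHS = 12 → fails
(6, 1): LHS = √(37) ≈ 6.083, RHS = 7 → fails
(6, 3): LHS = 3·√(5) ≈ 6.708, RHS = 9 → fails

1 of 5 pairs satisfies the claim.

Answer: (4, 0)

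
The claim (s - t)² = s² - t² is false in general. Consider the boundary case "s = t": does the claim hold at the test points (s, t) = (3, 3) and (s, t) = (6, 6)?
At (3, 3): LHS = 0, RHS = 0 → equal
At (6, 6): LHS = 0, RHS = 0 → equal

So the claim does hold at both of these boundary points, even though it is not an identity.

Answer: Yes, holds at both test points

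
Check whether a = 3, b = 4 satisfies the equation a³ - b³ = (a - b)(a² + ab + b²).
Holds

Substituting a = 3, b = 4:

LHS = 3³ - 4³ = -37
RHS = (3 - 4)(3² + 3·4 + 4²) = -37

LHS = RHS, so the equation holds at this point.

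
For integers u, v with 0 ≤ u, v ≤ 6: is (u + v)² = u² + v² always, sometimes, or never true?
Sometimes true

It holds at (u, v) = (5, 0) (both sides equal 25), but fails at (u, v) = (1, 4) (LHS = 25, RHS = 17).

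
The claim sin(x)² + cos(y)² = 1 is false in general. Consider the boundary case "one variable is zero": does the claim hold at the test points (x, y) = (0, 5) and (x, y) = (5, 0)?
No, fails at both test points

At (0, 5): LHS = cos(5)² ≈ 0.08046 ≠ RHS = 1
At (5, 0): LHS = sin(5)² + 1 ≈ 1.92 ≠ RHS = 1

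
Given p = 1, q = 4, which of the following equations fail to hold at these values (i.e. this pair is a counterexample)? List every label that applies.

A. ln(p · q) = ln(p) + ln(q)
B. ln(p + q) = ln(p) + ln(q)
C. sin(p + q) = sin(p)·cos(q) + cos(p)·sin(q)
Evaluating each claim at the given values:
A. LHS = ln(4) ≈ 1.386, RHS = ln(4) ≈ 1.386 → holds here (LHS = RHS)
B. LHS = ln(5) ≈ 1.609, RHS = ln(4) ≈ 1.386 → fails here (LHS ≠ RHS)
C. LHS = sin(5) ≈ -0.9589, RHS = sin(1)·cos(4) + sin(4)·cos(1) ≈ -0.9589 → holds here (LHS = RHS)

Answer: B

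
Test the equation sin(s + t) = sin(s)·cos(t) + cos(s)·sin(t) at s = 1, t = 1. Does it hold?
Holds

Substituting s = 1, t = 1:

LHS = sin(1 + 1) = sin(2) ≈ 0.9093
RHS = sin(1)·cos(1) + cos(1)·sin(1) = 2·sin(1)·cos(1) ≈ 0.9093

LHS = RHS, so the equation holds at this point.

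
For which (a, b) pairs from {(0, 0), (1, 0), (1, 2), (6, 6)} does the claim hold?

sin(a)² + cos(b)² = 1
Testing each pair:
(0, 0): LHS = 1, RHS = 1 → holds
(1, 0): LHS = sin(1)² + 1 ≈ 1.708, RHS = 1 → fails
(1, 2): LHS = cos(2)² + sin(1)² ≈ 0.8813, RHS = 1 → fails
(6, 6): LHS = sin(6)² + cos(6)² = 1, RHS = 1 → holds

2 of 4 pairs satisfy the claim.

Answer: (0, 0), (6, 6)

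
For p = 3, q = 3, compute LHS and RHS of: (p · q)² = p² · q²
LHS = (3 · 3)² = 81
RHS = 3² · 3² = 81

LHS = RHS: the two sides agree.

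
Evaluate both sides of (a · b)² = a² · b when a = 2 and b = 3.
LHS = (2 · 3)² = 36
RHS = 2² · 3 = 12

LHS ≠ RHS, so the equation does not hold here.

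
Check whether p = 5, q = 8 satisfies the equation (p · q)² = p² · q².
Substituting p = 5, q = 8:

LHS = (5 · 8)² = 1600
RHS = 5² · 8² = 1600

LHS = RHS, so the equation holds at this point.

Answer: Holds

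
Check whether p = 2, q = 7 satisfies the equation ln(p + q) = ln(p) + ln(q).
Substituting p = 2, q = 7:

LHS = ln(2 + 7) = ln(9) ≈ 2.197
RHS = ln(2) + ln(7) ≈ 2.639

LHS ≠ RHS, so the equation does not hold at this point.

Answer: Fails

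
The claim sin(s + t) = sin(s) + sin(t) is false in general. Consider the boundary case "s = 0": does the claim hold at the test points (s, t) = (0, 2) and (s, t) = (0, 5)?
At (0, 2): LHS = sin(2) ≈ 0.9093, RHS = sin(2) ≈ 0.9093 → equal
At (0, 5): LHS = sin(5) ≈ -0.9589, RHS = sin(5) ≈ -0.9589 → equal

So the claim does hold at both of these boundary points, even though it is not an identity.

Answer: Yes, holds at both test points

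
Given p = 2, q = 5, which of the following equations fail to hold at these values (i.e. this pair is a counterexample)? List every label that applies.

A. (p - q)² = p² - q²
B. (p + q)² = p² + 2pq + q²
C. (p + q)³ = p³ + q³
Evaluating each claim at the given values:
A. LHS = 9, RHS = -21 → fails here (LHS ≠ RHS)
B. LHS = 49, RHS = 49 → holds here (LHS = RHS)
C. LHS = 343, RHS = 133 → fails here (LHS ≠ RHS)

Answer: A, C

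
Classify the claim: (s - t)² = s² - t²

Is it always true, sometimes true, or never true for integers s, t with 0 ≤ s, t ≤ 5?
It holds at (s, t) = (1, 1) (both sides equal 0), but fails at (s, t) = (2, 4) (LHS = 4, RHS = -12).

Answer: Sometimes true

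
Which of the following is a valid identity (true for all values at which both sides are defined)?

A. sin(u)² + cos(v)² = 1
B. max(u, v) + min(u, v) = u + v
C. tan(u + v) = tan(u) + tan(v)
A: fails at (2, 5) — LHS = cos(5)² + sin(2)² ≈ 0.9073, RHS = 1.
B: holds — e.g. at (3, 5), both sides equal 8.
C: fails at (4, 5) — LHS = tan(9) ≈ -0.4523, RHS = tan(5) + tan(4) ≈ -2.223.

Answer: B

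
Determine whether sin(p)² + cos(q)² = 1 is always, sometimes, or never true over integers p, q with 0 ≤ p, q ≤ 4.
It holds at (p, q) = (1, 1) (both sides equal 1), but fails at (p, q) = (4, 1) (LHS = cos(1)² + sin(4)² ≈ 0.8647, RHS = 1).

Answer: Sometimes true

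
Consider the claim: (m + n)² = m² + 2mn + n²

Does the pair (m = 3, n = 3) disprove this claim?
No

Substituting m = 3, n = 3:
LHS = (3 + 3)² = 36
RHS = 3² + 2·3·3 + 3² = 36

The sides agree, so this pair does not disprove the claim.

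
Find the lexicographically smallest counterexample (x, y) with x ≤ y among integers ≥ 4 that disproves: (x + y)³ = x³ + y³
(x, y) = (4, 4)

Substituting (4, 4) into the claim:
LHS = (4 + 4)³ = 512
RHS = 4³ + 4³ = 128

Since LHS ≠ RHS, this pair disproves the claim, and no lexicographically smaller pair (x ≤ y, integers ≥ 4) does.

For instance (8, 9) is also a counterexample (LHS = 4913, RHS = 1241), but it's lexicographically larger.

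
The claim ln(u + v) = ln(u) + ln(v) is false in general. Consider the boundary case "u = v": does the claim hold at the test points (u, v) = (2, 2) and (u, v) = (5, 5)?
Only at (2, 2)

At (2, 2): LHS = ln(4) ≈ 1.386, RHS = 2·ln(2) ≈ 1.386 → equal
At (5, 5): LHS = ln(10) ≈ 2.303 ≠ RHS = 2·ln(5) ≈ 3.219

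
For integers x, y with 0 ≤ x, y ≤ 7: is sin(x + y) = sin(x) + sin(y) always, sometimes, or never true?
It holds at (x, y) = (0, 3) (both sides equal sin(3) ≈ 0.1411), but fails at (x, y) = (2, 3) (LHS = sin(5) ≈ -0.9589, RHS = sin(3) + sin(2) ≈ 1.05).

Answer: Sometimes true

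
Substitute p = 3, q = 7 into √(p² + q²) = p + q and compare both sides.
LHS = √(3² + 7²) = √(58) ≈ 7.616
RHS = 3 + 7 = 10

LHS ≠ RHS (they differ by about 2.384), so the equation does not hold here.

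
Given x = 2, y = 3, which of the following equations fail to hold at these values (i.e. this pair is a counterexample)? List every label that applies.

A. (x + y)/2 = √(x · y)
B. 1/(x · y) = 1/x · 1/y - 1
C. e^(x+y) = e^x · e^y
A, B

Evaluating each claim at the given values:
A. LHS = 5/2, RHS = √(6) ≈ 2.449 → fails here (LHS ≠ RHS)
B. LHS = 1/6, RHS = -5/6 → fails here (LHS ≠ RHS)
C. LHS = e^5 ≈ 148.4, RHS = e^5 ≈ 148.4 → holds here (LHS = RHS)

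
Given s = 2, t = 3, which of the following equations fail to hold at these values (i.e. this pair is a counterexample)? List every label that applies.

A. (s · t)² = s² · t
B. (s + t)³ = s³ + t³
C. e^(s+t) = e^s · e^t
A, B

Evaluating each claim at the given values:
A. LHS = 36, RHS = 12 → fails here (LHS ≠ RHS)
B. LHS = 125, RHS = 35 → fails here (LHS ≠ RHS)
C. LHS = e^5 ≈ 148.4, RHS = e^5 ≈ 148.4 → holds here (LHS = RHS)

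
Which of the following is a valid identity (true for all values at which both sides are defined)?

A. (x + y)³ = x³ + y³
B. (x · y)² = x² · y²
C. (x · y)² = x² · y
B

A: fails at (3, 7) — LHS = 1000, RHS = 370.
B: holds — e.g. at (4, 6), both sides equal 576.
C: fails at (1, 4) — LHS = 16, RHS = 4.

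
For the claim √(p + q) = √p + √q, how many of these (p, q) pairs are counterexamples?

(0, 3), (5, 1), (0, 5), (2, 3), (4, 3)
3

Testing each pair:
(0, 3): LHS = √(3) ≈ 1.732, RHS = √(3) ≈ 1.732 → satisfies claim
(5, 1): LHS = √(6) ≈ 2.449, RHS = 1 + √(5) ≈ 3.236 → counterexample
(0, 5): LHS = √(5) ≈ 2.236, RHS = √(5) ≈ 2.236 → satisfies claim
(2, 3): LHS = √(5) ≈ 2.236, RHS = √(2) + √(3) ≈ 3.146 → counterexample
(4, 3): LHS = √(7) ≈ 2.646, RHS = √(3) + 2 ≈ 3.732 → counterexample

That makes 3 counterexamples.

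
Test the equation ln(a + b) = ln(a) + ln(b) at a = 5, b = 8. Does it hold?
Fails

Substituting a = 5, b = 8:

LHS = ln(5 + 8) = ln(13) ≈ 2.565
RHS = ln(5) + ln(8) ≈ 3.689

LHS ≠ RHS, so the equation does not hold at this point.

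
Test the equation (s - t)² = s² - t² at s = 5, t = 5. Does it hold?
Substituting s = 5, t = 5:

LHS = (5 - 5)² = 0
RHS = 5² - 5² = 0

LHS = RHS, so the equation holds at this point.

Answer: Holds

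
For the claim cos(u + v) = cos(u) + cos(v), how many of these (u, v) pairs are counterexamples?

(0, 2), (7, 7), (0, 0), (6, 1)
Testing each pair:
(0, 2): LHS = cos(2) ≈ -0.4161, RHS = cos(2) + 1 ≈ 0.5839 → counterexample
(7, 7): LHS = cos(14) ≈ 0.1367, RHS = 2·cos(7) ≈ 1.508 → counterexample
(0, 0): LHS = 1, RHS = 2 → counterexample
(6, 1): LHS = cos(7) ≈ 0.7539, RHS = cos(1) + cos(6) ≈ 1.5 → counterexample

That makes 4 counterexamples.

Answer: 4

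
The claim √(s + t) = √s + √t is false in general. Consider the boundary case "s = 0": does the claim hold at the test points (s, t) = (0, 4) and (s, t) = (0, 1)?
At (0, 4): LHS = 2, RHS = 2 → equal
At (0, 1): LHS = 1, RHS = 1 → equal

So the claim does hold at both of these boundary points, even though it is not an identity.

Answer: Yes, holds at both test points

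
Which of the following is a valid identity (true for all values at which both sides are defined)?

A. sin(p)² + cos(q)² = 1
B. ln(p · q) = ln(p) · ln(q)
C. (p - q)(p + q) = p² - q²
C

A: fails at (1, 4) — LHS = cos(4)² + sin(1)² ≈ 1.135, RHS = 1.
B: fails at (4, 6) — LHS = ln(24) ≈ 3.178, RHS = ln(4)·ln(6) ≈ 2.484.
C: holds — e.g. at (1, 2), both sides equal -3.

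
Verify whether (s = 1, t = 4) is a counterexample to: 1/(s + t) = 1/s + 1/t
Substituting s = 1, t = 4:
LHS = 1/(1 + 4) = 1/5
RHS = 1/1 + 1/4 = 5/4

Since LHS ≠ RHS, this pair disproves the claim.

Answer: Yes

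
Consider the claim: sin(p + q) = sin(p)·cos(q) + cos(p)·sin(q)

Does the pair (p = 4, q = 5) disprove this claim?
Substituting p = 4, q = 5:
LHS = sin(4 + 5) = sin(9) ≈ 0.4121
RHS = sin(4)·cos(5) + cos(4)·sin(5) = sin(4)·cos(5) + sin(5)·cos(4) ≈ 0.4121

The sides agree, so this pair does not disprove the claim.

Answer: No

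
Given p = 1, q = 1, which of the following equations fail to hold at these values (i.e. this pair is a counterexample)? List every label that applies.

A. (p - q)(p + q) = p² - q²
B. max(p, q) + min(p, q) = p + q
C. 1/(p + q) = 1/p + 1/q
Evaluating each claim at the given values:
A. LHS = 0, RHS = 0 → holds here (LHS = RHS)
B. LHS = 2, RHS = 2 → holds here (LHS = RHS)
C. LHS = 1/2, RHS = 2 → fails here (LHS ≠ RHS)

Answer: C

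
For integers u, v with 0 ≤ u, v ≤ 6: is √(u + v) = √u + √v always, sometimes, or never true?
Sometimes true

It holds at (u, v) = (2, 0) (both sides equal √(2) ≈ 1.414), but fails at (u, v) = (5, 6) (LHS = √(11) ≈ 3.317, RHS = √(5) + √(6) ≈ 4.686).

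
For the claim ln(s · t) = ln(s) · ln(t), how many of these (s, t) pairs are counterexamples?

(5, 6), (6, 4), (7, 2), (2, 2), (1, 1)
Testing each pair:
(5, 6): LHS = ln(30) ≈ 3.401, RHS = ln(5)·ln(6) ≈ 2.884 → counterexample
(6, 4): LHS = ln(24) ≈ 3.178, RHS = ln(4)·ln(6) ≈ 2.484 → counterexample
(7, 2): LHS = ln(14) ≈ 2.639, RHS = ln(2)·ln(7) ≈ 1.349 → counterexample
(2, 2): LHS = ln(4) ≈ 1.386, RHS = ln(2)² ≈ 0.4805 → counterexample
(1, 1): LHS = 0, RHS = 0 → satisfies claim

That makes 4 counterexamples.

Answer: 4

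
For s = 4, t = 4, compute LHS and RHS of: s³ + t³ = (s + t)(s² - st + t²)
LHS = 4³ + 4³ = 128
RHS = (4 + 4)(4² - 4·4 + 4²) = 128

LHS = RHS: the two sides agree.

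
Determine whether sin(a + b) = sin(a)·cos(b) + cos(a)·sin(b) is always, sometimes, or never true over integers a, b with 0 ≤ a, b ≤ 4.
Always true

The identity holds for every pair in the range. For instance at (a, b) = (1, 2): both sides equal sin(3) ≈ 0.1411.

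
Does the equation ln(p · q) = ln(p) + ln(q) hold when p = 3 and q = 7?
Holds

Substituting p = 3, q = 7:

LHS = ln(3 · 7) = ln(21) ≈ 3.045
RHS = ln(3) + ln(7) ≈ 3.045

LHS = RHS, so the equation holds at this point.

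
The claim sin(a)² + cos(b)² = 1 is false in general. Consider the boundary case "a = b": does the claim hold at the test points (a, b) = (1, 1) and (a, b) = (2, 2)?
Yes, holds at both test points

At (1, 1): LHS = cos(1)² + sin(1)² = 1, RHS = 1 → equal
At (2, 2): LHS = cos(2)² + sin(2)² = 1, RHS = 1 → equal

So the claim does hold at both of these boundary points, even though it is not an identity.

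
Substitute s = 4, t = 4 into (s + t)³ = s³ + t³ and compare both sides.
LHS = (4 + 4)³ = 512
RHS = 4³ + 4³ = 128

LHS ≠ RHS, so the equation does not hold here.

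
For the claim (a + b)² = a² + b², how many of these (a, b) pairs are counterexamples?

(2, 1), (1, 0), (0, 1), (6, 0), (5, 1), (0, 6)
2

Testing each pair:
(2, 1): LHS = 9, RHS = 5 → counterexample
(1, 0): LHS = 1, RHS = 1 → satisfies claim
(0, 1): LHS = 1, RHS = 1 → satisfies claim
(6, 0): LHS = 36, RHS = 36 → satisfies claim
(5, 1): LHS = 36, RHS = 26 → counterexample
(0, 6): LHS = 36, RHS = 36 → satisfies claim

That makes 2 counterexamples.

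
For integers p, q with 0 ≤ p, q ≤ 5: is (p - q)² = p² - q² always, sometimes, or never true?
Sometimes true

It holds at (p, q) = (5, 0) (both sides equal 25), but fails at (p, q) = (0, 1) (LHS = 1, RHS = -1).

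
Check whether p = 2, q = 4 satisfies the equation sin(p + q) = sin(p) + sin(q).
Fails

Substituting p = 2, q = 4:

LHS = sin(2 + 4) = sin(6) ≈ -0.2794
RHS = sin(2) + sin(4) ≈ 0.1525

LHS ≠ RHS, so the equation does not hold at this point.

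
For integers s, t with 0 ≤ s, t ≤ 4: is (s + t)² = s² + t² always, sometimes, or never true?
It holds at (s, t) = (1, 0) (both sides equal 1), but fails at (s, t) = (1, 1) (LHS = 4, RHS = 2).

Answer: Sometimes true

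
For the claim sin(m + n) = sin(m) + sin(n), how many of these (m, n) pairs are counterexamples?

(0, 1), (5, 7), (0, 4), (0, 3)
Testing each pair:
(0, 1): LHS = sin(1) ≈ 0.8415, RHS = sin(1) ≈ 0.8415 → satisfies claim
(5, 7): LHS = sin(12) ≈ -0.5366, RHS = sin(5) + sin(7) ≈ -0.3019 → counterexample
(0, 4): LHS = sin(4) ≈ -0.7568, RHS = sin(4) ≈ -0.7568 → satisfies claim
(0, 3): LHS = sin(3) ≈ 0.1411, RHS = sin(3) ≈ 0.1411 → satisfies claim

That makes 1 counterexample.

Answer: 1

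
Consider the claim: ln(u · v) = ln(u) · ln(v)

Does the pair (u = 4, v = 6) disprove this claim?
Yes

Substituting u = 4, v = 6:
LHS = ln(4 · 6) = ln(24) ≈ 3.178
RHS = ln(4) · ln(6) ≈ 2.484

Since LHS ≠ RHS, this pair disproves the claim.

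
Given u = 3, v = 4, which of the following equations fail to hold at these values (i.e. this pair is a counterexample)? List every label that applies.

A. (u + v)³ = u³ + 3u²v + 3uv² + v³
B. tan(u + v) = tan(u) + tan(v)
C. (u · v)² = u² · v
B, C

Evaluating each claim at the given values:
A. LHS = 343, RHS = 343 → holds here (LHS = RHS)
B. LHS = tan(7) ≈ 0.8714, RHS = tan(3) + tan(4) ≈ 1.015 → fails here (LHS ≠ RHS)
C. LHS = 144, RHS = 36 → fails here (LHS ≠ RHS)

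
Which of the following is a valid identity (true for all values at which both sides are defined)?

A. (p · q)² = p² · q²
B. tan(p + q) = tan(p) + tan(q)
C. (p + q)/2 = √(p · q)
A

A: holds — e.g. at (1, 5), both sides equal 25.
B: fails at (1, 5) — LHS = tan(6) ≈ -0.291, RHS = tan(5) + tan(1) ≈ -1.823.
C: fails at (1, 4) — LHS = 5/2, RHS = 2.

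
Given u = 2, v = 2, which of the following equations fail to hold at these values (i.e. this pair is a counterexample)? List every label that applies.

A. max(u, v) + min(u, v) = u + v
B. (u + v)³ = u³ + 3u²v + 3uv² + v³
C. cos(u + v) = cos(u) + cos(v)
Evaluating each claim at the given values:
A. LHS = 4, RHS = 4 → holds here (LHS = RHS)
B. LHS = 64, RHS = 64 → holds here (LHS = RHS)
C. LHS = cos(4) ≈ -0.6536, RHS = 2·cos(2) ≈ -0.8323 → fails here (LHS ≠ RHS)

Answer: C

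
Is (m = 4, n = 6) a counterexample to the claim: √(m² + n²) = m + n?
Yes

Substituting m = 4, n = 6:
LHS = √(4² + 6²) = 2·√(13) ≈ 7.211
RHS = 4 + 6 = 10

Since LHS ≠ RHS, this pair disproves the claim.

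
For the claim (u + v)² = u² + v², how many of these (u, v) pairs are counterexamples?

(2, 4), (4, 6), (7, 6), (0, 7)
Testing each pair:
(2, 4): LHS = 36, RHS = 20 → counterexample
(4, 6): LHS = 100, RHS = 52 → counterexample
(7, 6): LHS = 169, RHS = 85 → counterexample
(0, 7): LHS = 49, RHS = 49 → satisfies claim

That makes 3 counterexamples.

Answer: 3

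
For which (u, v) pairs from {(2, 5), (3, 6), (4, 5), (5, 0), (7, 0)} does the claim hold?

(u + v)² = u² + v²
Testing each pair:
(2, 5): LHS = 49, RHS = 29 → fails
(3, 6): LHS = 81, RHS = 45 → fails
(4, 5): LHS = 81, RHS = 41 → fails
(5, 0): LHS = 25, RHS = 25 → holds
(7, 0): LHS = 49, RHS = 49 → holds

2 of 5 pairs satisfy the claim.

Answer: (5, 0), (7, 0)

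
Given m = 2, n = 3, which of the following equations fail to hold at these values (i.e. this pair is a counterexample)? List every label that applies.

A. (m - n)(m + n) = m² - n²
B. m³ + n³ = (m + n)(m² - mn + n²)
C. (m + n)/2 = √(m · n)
C

Evaluating each claim at the given values:
A. LHS = -5, RHS = -5 → holds here (LHS = RHS)
B. LHS = 35, RHS = 35 → holds here (LHS = RHS)
C. LHS = 5/2, RHS = √(6) ≈ 2.449 → fails here (LHS ≠ RHS)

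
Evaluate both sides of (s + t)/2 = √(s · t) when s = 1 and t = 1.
LHS = (1 + 1)/2 = 1
RHS = √(1 · 1) = 1

LHS = RHS: the two sides agree.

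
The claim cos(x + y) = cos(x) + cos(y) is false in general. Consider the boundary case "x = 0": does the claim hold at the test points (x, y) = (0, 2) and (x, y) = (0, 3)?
No, fails at both test points

At (0, 2): LHS = cos(2) ≈ -0.4161 ≠ RHS = cos(2) + 1 ≈ 0.5839
At (0, 3): LHS = cos(3) ≈ -0.99 ≠ RHS = cos(3) + 1 ≈ 0.01001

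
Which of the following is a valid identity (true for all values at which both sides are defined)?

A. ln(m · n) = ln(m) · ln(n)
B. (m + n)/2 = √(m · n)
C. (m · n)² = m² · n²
A: fails at (1, 5) — LHS = ln(5) ≈ 1.609, RHS = 0.
B: fails at (3, 7) — LHS = 5, RHS = √(21) ≈ 4.583.
C: holds — e.g. at (1, 2), both sides equal 4.

Answer: C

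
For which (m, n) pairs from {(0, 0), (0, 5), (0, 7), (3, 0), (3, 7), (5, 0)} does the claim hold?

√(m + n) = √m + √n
(0, 0), (0, 5), (0, 7), (3, 0), (5, 0)

Testing each pair:
(0, 0): LHS = 0, RHS = 0 → holds
(0, 5): LHS = √(5) ≈ 2.236, RHS = √(5) ≈ 2.236 → holds
(0, 7): LHS = √(7) ≈ 2.646, RHS = √(7) ≈ 2.646 → holds
(3, 0): LHS = √(3) ≈ 1.732, RHS = √(3) ≈ 1.732 → holds
(3, 7): LHS = √(10) ≈ 3.162, RHS = √(3) + √(7) ≈ 4.378 → fails
(5, 0): LHS = √(5) ≈ 2.236, RHS = √(5) ≈ 2.236 → holds

5 of 6 pairs satisfy the claim.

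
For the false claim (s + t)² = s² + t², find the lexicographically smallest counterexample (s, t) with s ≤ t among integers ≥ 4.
(s, t) = (4, 4)

Substituting (4, 4) into the claim:
LHS = (4 + 4)² = 64
RHS = 4² + 4² = 32

Since LHS ≠ RHS, this pair disproves the claim, and no lexicographically smaller pair (s ≤ t, integers ≥ 4) does.

For instance (9, 11) is also a counterexample (LHS = 400, RHS = 202), but it's lexicographically larger.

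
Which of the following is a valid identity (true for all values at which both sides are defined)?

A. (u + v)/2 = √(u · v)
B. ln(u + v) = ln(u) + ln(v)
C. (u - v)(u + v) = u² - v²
A: fails at (2, 3) — LHS = 5/2, RHS = √(6) ≈ 2.449.
B: fails at (3, 7) — LHS = ln(10) ≈ 2.303, RHS = ln(3) + ln(7) ≈ 3.045.
C: holds — e.g. at (3, 4), both sides equal -7.

Answer: C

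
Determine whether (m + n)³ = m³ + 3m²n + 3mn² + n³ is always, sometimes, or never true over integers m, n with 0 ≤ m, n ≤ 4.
Always true

The identity holds for every pair in the range. For instance at (m, n) = (1, 3): both sides equal 64.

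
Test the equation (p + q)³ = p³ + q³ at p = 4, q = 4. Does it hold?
Substituting p = 4, q = 4:

LHS = (4 + 4)³ = 512
RHS = 4³ + 4³ = 128

LHS ≠ RHS, so the equation does not hold at this point.

Answer: Fails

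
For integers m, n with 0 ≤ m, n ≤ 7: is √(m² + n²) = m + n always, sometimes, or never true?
Sometimes true

It holds at (m, n) = (4, 0) (both sides equal 4), but fails at (m, n) = (3, 5) (LHS = √(34) ≈ 5.831, RHS = 8).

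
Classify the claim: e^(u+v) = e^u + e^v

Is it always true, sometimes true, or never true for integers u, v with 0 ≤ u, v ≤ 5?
The claim fails for every pair in the range. For instance at (u, v) = (1, 0): LHS = e ≈ 2.718, RHS = 1 + e ≈ 3.718.

Answer: Never true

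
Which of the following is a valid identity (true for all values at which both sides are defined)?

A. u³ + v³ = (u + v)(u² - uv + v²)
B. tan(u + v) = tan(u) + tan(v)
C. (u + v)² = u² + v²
A

A: holds — e.g. at (1, 1), both sides equal 2.
B: fails at (1, 3) — LHS = tan(4) ≈ 1.158, RHS = tan(3) + tan(1) ≈ 1.415.
C: fails at (1, 4) — LHS = 25, RHS = 17.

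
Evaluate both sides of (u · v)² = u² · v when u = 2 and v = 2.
LHS = (2 · 2)² = 16
RHS = 2² · 2 = 8

LHS ≠ RHS, so the equation does not hold here.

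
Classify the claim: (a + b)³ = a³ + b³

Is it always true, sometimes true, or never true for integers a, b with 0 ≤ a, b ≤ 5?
It holds at (a, b) = (0, 5) (both sides equal 125), but fails at (a, b) = (3, 2) (LHS = 125, RHS = 35).

Answer: Sometimes true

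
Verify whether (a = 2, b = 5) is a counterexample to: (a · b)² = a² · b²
Substituting a = 2, b = 5:
LHS = (2 · 5)² = 100
RHS = 2² · 5² = 100

The sides agree, so this pair does not disprove the claim.

Answer: No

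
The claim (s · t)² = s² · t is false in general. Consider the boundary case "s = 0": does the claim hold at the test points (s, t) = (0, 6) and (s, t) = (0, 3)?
Yes, holds at both test points

At (0, 6): LHS = 0, RHS = 0 → equal
At (0, 3): LHS = 0, RHS = 0 → equal

So the claim does hold at both of these boundary points, even though it is not an identity.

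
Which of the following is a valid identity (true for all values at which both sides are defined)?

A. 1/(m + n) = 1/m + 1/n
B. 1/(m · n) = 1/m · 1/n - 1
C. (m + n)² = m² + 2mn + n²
C

A: fails at (2, 4) — LHS = 1/6, RHS = 3/4.
B: fails at (1, 5) — LHS = 1/5, RHS = -4/5.
C: holds — e.g. at (3, 7), both sides equal 100.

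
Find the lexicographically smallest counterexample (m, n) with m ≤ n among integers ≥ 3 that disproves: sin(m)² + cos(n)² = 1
(m, n) = (3, 4)

At (3, 3): both sides equal 1, so it holds there.

Substituting (3, 4) into the claim:
LHS = sin(3)² + cos(4)² ≈ 0.4472
RHS = 1

Since LHS ≠ RHS, this pair disproves the claim, and no lexicographically smaller pair (m ≤ n, integers ≥ 3) does.

For instance (9, 10) is also a counterexample (LHS = sin(9)² + cos(10)² ≈ 0.8739, RHS = 1), but it's lexicographically larger.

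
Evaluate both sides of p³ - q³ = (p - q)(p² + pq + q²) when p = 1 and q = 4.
LHS = 1³ - 4³ = -63
RHS = (1 - 4)(1² + 1·4 + 4²) = -63

LHS = RHS: the two sides agree.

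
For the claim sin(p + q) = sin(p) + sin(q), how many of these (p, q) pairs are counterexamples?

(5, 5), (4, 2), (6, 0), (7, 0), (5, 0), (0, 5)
2

Testing each pair:
(5, 5): LHS = sin(10) ≈ -0.544, RHS = 2·sin(5) ≈ -1.918 → counterexample
(4, 2): LHS = sin(6) ≈ -0.2794, RHS = sin(4) + sin(2) ≈ 0.1525 → counterexample
(6, 0): LHS = sin(6) ≈ -0.2794, RHS = sin(6) ≈ -0.2794 → satisfies claim
(7, 0): LHS = sin(7) ≈ 0.657, RHS = sin(7) ≈ 0.657 → satisfies claim
(5, 0): LHS = sin(5) ≈ -0.9589, RHS = sin(5) ≈ -0.9589 → satisfies claim
(0, 5): LHS = sin(5) ≈ -0.9589, RHS = sin(5) ≈ -0.9589 → satisfies claim

That makes 2 counterexamples.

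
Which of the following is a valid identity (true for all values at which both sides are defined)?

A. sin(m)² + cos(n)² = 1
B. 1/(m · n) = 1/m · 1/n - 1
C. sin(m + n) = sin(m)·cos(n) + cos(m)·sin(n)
C

A: fails at (3, 7) — LHS = sin(3)² + cos(7)² ≈ 0.5883, RHS = 1.
B: fails at (3, 5) — LHS = 1/15, RHS = -14/15.
C: holds — e.g. at (1, 5), both sides equal sin(6) ≈ -0.2794.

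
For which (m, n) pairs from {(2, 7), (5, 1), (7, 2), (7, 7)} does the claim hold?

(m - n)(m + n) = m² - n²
Testing each pair:
(2, 7): LHS = -45, RHS = -45 → holds
(5, 1): LHS = 24, RHS = 24 → holds
(7, 2): LHS = 45, RHS = 45 → holds
(7, 7): LHS = 0, RHS = 0 → holds

Every pair satisfies the claim.

Answer: All pairs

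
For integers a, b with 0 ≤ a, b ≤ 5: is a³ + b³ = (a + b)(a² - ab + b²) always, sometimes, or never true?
The identity holds for every pair in the range. For instance at (a, b) = (5, 0): both sides equal 125.

Answer: Always true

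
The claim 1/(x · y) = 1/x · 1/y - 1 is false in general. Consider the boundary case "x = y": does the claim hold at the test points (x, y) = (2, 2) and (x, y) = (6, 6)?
At (2, 2): LHS = 1/4 ≠ RHS = -3/4
At (6, 6): LHS = 1/36 ≠ RHS = -35/36

Answer: No, fails at both test points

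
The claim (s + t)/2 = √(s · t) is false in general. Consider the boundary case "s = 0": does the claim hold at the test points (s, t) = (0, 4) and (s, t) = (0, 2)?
At (0, 4): LHS = 2 ≠ RHS = 0
At (0, 2): LHS = 1 ≠ RHS = 0

Answer: No, fails at both test points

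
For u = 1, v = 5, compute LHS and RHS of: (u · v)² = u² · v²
LHS = (1 · 5)² = 25
RHS = 1² · 5² = 25

LHS = RHS: the two sides agree.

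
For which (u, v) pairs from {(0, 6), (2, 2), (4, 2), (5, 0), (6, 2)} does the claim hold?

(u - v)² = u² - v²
(2, 2), (5, 0)

Testing each pair:
(0, 6): LHS = 36, RHS = -36 → fails
(2, 2): LHS = 0, RHS = 0 → holds
(4, 2): LHS = 4, RHS = 12 → fails
(5, 0): LHS = 25, RHS = 25 → holds
(6, 2): LHS = 16, RHS = 32 → fails

2 of 5 pairs satisfy the claim.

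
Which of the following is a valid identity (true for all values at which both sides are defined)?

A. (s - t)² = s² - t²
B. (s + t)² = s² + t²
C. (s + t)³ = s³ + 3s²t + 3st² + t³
C

A: fails at (4, 6) — LHS = 4, RHS = -20.
B: fails at (3, 7) — LHS = 100, RHS = 58.
C: holds — e.g. at (2, 5), both sides equal 343.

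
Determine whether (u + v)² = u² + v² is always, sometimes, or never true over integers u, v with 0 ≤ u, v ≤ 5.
Sometimes true

It holds at (u, v) = (0, 3) (both sides equal 9), but fails at (u, v) = (2, 5) (LHS = 49, RHS = 29).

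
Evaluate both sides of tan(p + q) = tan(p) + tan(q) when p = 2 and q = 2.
LHS = tan(2 + 2) = tan(4) ≈ 1.158
RHS = tan(2) + tan(2) = 2·tan(2) ≈ -4.37

LHS ≠ RHS (they differ by about 5.528), so the equation does not hold here.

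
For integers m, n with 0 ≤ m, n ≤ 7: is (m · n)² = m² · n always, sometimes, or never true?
It holds at (m, n) = (6, 0) (both sides equal 0), but fails at (m, n) = (6, 4) (LHS = 576, RHS = 144).

Answer: Sometimes true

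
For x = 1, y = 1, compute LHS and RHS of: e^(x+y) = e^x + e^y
LHS = e^(1+1) = e^2 ≈ 7.389
RHS = e^1 + e^1 = 2·e ≈ 5.437

LHS ≠ RHS (they differ by about 1.952), so the equation does not hold here.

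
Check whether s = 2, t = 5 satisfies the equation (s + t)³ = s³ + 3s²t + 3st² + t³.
Substituting s = 2, t = 5:

LHS = (2 + 5)³ = 343
RHS = 2³ + 3·2²·5 + 3·2·5² + 5³ = 343

LHS = RHS, so the equation holds at this point.

Answer: Holds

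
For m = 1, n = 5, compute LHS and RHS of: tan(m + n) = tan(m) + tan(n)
LHS = tan(1 + 5) = tan(6) ≈ -0.291
RHS = tan(1) + tan(5) ≈ -1.823

LHS ≠ RHS (they differ by about 1.532), so the equation does not hold here.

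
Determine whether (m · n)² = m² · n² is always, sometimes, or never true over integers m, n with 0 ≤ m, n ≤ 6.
The identity holds for every pair in the range. For instance at (m, n) = (3, 1): both sides equal 9.

Answer: Always true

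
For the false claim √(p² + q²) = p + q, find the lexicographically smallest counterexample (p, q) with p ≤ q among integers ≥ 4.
Substituting (4, 4) into the claim:
LHS = √(4² + 4²) = 4·√(2) ≈ 5.657
RHS = 4 + 4 = 8

Since LHS ≠ RHS, this pair disproves the claim, and no lexicographically smaller pair (p ≤ q, integers ≥ 4) does.

For instance (7, 8) is also a counterexample (LHS = √(113) ≈ 10.63, RHS = 15), but it's lexicographically larger.

Answer: (p, q) = (4, 4)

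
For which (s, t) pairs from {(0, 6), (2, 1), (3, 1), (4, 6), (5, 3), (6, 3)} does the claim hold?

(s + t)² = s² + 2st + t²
Testing each pair:
(0, 6): LHS = 36, RHS = 36 → holds
(2, 1): LHS = 9, RHS = 9 → holds
(3, 1): LHS = 16, RHS = 16 → holds
(4, 6): LHS = 100, RHS = 100 → holds
(5, 3): LHS = 64, RHS = 64 → holds
(6, 3): LHS = 81, RHS = 81 → holds

Every pair satisfies the claim.

Answer: All pairs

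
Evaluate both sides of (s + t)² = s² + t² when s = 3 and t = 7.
LHS = (3 + 7)² = 100
RHS = 3² + 7² = 58

LHS ≠ RHS, so the equation does not hold here.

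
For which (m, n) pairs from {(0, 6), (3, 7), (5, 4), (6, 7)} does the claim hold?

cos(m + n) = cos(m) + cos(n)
None

Testing each pair:
(0, 6): LHS = cos(6) ≈ 0.9602, RHS = cos(6) + 1 ≈ 1.96 → fails
(3, 7): LHS = cos(10) ≈ -0.8391, RHS = cos(3) + cos(7) ≈ -0.2361 → fails
(5, 4): LHS = cos(9) ≈ -0.9111, RHS = cos(4) + cos(5) ≈ -0.37 → fails
(6, 7): LHS = cos(13) ≈ 0.9074, RHS = cos(7) + cos(6) ≈ 1.714 → fails

No pair satisfies the claim.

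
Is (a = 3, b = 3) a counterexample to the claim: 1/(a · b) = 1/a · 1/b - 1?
Yes

Substituting a = 3, b = 3:
LHS = 1/(3 · 3) = 1/9
RHS = 1/3 · 1/3 - 1 = -8/9

Since LHS ≠ RHS, this pair disproves the claim.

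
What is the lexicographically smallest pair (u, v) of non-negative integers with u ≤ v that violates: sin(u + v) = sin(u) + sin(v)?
At (0, 6): both sides equal sin(6) ≈ -0.2794, so it holds there.

Substituting (1, 1) into the claim:
LHS = sin(1 + 1) = sin(2) ≈ 0.9093
RHS = sin(1) + sin(1) = 2·sin(1) ≈ 1.683

Since LHS ≠ RHS, this pair disproves the claim, and no lexicographically smaller pair (u ≤ v, non-negative integers) does.

For instance (1, 5) is also a counterexample (LHS = sin(6) ≈ -0.2794, RHS = sin(5) + sin(1) ≈ -0.1175), but it's lexicographically larger.

Answer: (u, v) = (1, 1)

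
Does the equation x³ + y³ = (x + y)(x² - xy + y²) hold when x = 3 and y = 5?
Holds

Substituting x = 3, y = 5:

LHS = 3³ + 5³ = 152
RHS = (3 + 5)(3² - 3·5 + 5²) = 152

LHS = RHS, so the equation holds at this point.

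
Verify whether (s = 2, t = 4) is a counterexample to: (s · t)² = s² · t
Yes

Substituting s = 2, t = 4:
LHS = (2 · 4)² = 64
RHS = 2² · 4 = 16

Since LHS ≠ RHS, this pair disproves the claim.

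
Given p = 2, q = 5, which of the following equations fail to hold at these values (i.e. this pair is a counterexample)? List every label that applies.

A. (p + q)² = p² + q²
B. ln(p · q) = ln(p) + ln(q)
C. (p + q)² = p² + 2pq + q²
Evaluating each claim at the given values:
A. LHS = 49, RHS = 29 → fails here (LHS ≠ RHS)
B. LHS = ln(10) ≈ 2.303, RHS = ln(2) + ln(5) ≈ 2.303 → holds here (LHS = RHS)
C. LHS = 49, RHS = 49 → holds here (LHS = RHS)

Answer: A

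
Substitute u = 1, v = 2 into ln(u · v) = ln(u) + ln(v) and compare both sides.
LHS = ln(1 · 2) = ln(2) ≈ 0.6931
RHS = ln(1) + ln(2) = ln(2) ≈ 0.6931

LHS = RHS: the two sides agree.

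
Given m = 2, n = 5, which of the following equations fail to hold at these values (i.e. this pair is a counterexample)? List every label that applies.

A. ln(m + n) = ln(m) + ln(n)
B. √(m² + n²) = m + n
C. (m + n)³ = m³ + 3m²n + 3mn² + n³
A, B

Evaluating each claim at the given values:
A. LHS = ln(7) ≈ 1.946, RHS = ln(2) + ln(5) ≈ 2.303 → fails here (LHS ≠ RHS)
B. LHS = √(29) ≈ 5.385, RHS = 7 → fails here (LHS ≠ RHS)
C. LHS = 343, RHS = 343 → holds here (LHS = RHS)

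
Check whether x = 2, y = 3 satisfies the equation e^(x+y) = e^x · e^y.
Substituting x = 2, y = 3:

LHS = e^(2+3) = e^5 ≈ 148.4
RHS = e^2 · e^3 = e^5 ≈ 148.4

LHS = RHS, so the equation holds at this point.

Answer: Holds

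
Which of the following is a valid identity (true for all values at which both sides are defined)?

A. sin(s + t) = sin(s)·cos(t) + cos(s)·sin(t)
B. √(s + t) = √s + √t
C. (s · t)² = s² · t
A

A: holds — e.g. at (2, 5), both sides equal sin(7) ≈ 0.657.
B: fails at (4, 6) — LHS = √(10) ≈ 3.162, RHS = 2 + √(6) ≈ 4.449.
C: fails at (1, 5) — LHS = 25, RHS = 5.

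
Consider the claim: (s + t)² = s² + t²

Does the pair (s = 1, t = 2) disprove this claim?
Substituting s = 1, t = 2:
LHS = (1 + 2)² = 9
RHS = 1² + 2² = 5

Since LHS ≠ RHS, this pair disproves the claim.

Answer: Yes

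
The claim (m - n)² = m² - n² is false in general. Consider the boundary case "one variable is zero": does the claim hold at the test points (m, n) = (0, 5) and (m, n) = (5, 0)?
At (0, 5): LHS = 25 ≠ RHS = -25
At (5, 0): LHS = 25, RHS = 25 → equal

Answer: Only at (5, 0)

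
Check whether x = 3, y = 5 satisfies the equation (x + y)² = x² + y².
Substituting x = 3, y = 5:

LHS = (3 + 5)² = 64
RHS = 3² + 5² = 34

LHS ≠ RHS, so the equation does not hold at this point.

Answer: Fails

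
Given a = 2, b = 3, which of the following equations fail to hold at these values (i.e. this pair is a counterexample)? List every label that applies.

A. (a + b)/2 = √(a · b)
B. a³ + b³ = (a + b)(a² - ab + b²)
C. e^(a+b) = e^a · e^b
Evaluating each claim at the given values:
A. LHS = 5/2, RHS = √(6) ≈ 2.449 → fails here (LHS ≠ RHS)
B. LHS = 35, RHS = 35 → holds here (LHS = RHS)
C. LHS = e^5 ≈ 148.4, RHS = e^5 ≈ 148.4 → holds here (LHS = RHS)

Answer: A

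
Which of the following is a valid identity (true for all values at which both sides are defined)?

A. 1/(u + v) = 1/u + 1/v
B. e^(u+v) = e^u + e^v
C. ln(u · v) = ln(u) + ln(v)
A: fails at (1, 4) — LHS = 1/5, RHS = 5/4.
B: fails at (5, 8) — LHS = e^13 ≈ 442413.4, RHS = e^5 + e^8 ≈ 3129.
C: holds — e.g. at (6, 7), both sides equal ln(42) ≈ 3.738.

Answer: C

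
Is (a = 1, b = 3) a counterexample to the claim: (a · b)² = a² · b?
Substituting a = 1, b = 3:
LHS = (1 · 3)² = 9
RHS = 1² · 3 = 3

Since LHS ≠ RHS, this pair disproves the claim.

Answer: Yes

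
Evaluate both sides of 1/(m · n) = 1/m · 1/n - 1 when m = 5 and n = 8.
LHS = 1/(5 · 8) = 1/40
RHS = 1/5 · 1/8 - 1 = -39/40

LHS ≠ RHS, so the equation does not hold here.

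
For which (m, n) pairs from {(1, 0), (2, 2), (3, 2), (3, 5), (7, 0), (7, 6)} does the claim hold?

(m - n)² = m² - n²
Testing each pair:
(1, 0): LHS = 1, RHS = 1 → holds
(2, 2): LHS = 0, RHS = 0 → holds
(3, 2): LHS = 1, RHS = 5 → fails
(3, 5): LHS = 4, RHS = -16 → fails
(7, 0): LHS = 49, RHS = 49 → holds
(7, 6): LHS = 1, RHS = 13 → fails

3 of 6 pairs satisfy the claim.

Answer: (1, 0), (2, 2), (7, 0)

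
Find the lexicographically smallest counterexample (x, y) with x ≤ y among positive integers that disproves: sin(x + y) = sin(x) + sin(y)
Substituting (1, 1) into the claim:
LHS = sin(1 + 1) = sin(2) ≈ 0.9093
RHS = sin(1) + sin(1) = 2·sin(1) ≈ 1.683

Since LHS ≠ RHS, this pair disproves the claim, and no lexicographically smaller pair (x ≤ y, positive integers) does.

For instance (6, 7) is also a counterexample (LHS = sin(13) ≈ 0.4202, RHS = sin(6) + sin(7) ≈ 0.3776), but it's lexicographically larger.

Answer: (x, y) = (1, 1)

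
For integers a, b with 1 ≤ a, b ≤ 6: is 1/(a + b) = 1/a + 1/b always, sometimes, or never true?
Never true

The claim fails for every pair in the range. For instance at (a, b) = (5, 3): LHS = 1/8, RHS = 8/15.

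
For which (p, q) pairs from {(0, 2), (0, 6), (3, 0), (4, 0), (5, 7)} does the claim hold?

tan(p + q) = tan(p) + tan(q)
(0, 2), (0, 6), (3, 0), (4, 0)

Testing each pair:
(0, 2): LHS = tan(2) ≈ -2.185, RHS = tan(2) ≈ -2.185 → holds
(0, 6): LHS = tan(6) ≈ -0.291, RHS = tan(6) ≈ -0.291 → holds
(3, 0): LHS = tan(3) ≈ -0.1425, RHS = tan(3) ≈ -0.1425 → holds
(4, 0): LHS = tan(4) ≈ 1.158, RHS = tan(4) ≈ 1.158 → holds
(5, 7): LHS = tan(12) ≈ -0.6359, RHS = tan(5) + tan(7) ≈ -2.509 → fails

4 of 5 pairs satisfy the claim.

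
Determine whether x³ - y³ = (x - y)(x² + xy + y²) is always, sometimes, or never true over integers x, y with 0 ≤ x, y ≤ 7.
The identity holds for every pair in the range. For instance at (x, y) = (4, 0): both sides equal 64.

Answer: Always true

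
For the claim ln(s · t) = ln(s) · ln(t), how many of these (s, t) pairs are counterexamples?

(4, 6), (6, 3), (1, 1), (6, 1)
3

Testing each pair:
(4, 6): LHS = ln(24) ≈ 3.178, RHS = ln(4)·ln(6) ≈ 2.484 → counterexample
(6, 3): LHS = ln(18) ≈ 2.89, RHS = ln(3)·ln(6) ≈ 1.968 → counterexample
(1, 1): LHS = 0, RHS = 0 → satisfies claim
(6, 1): LHS = ln(6) ≈ 1.792, RHS = 0 → counterexample

That makes 3 counterexamples.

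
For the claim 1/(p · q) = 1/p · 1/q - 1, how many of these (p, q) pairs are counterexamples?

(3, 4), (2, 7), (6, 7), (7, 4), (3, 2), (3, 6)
6

Testing each pair:
(3, 4): LHS = 1/12, RHS = -11/12 → counterexample
(2, 7): LHS = 1/14, RHS = -13/14 → counterexample
(6, 7): LHS = 1/42, RHS = -41/42 → counterexample
(7, 4): LHS = 1/28, RHS = -27/28 → counterexample
(3, 2): LHS = 1/6, RHS = -5/6 → counterexample
(3, 6): LHS = 1/18, RHS = -17/18 → counterexample

That makes 6 counterexamples.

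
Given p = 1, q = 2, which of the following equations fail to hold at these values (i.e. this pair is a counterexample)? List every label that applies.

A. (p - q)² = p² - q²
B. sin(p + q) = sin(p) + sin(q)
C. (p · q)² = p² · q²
Evaluating each claim at the given values:
A. LHS = 1, RHS = -3 → fails here (LHS ≠ RHS)
B. LHS = sin(3) ≈ 0.1411, RHS = sin(1) + sin(2) ≈ 1.751 → fails here (LHS ≠ RHS)
C. LHS = 4, RHS = 4 → holds here (LHS = RHS)

Answer: A, B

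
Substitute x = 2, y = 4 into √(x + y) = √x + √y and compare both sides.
LHS = √(2 + 4) = √(6) ≈ 2.449
RHS = √2 + √4 = √(2) + 2 ≈ 3.414

LHS ≠ RHS (they differ by about 0.9647), so the equation does not hold here.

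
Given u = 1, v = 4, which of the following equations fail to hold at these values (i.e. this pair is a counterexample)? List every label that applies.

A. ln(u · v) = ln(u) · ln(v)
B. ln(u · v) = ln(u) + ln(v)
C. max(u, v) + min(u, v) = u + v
Evaluating each claim at the given values:
A. LHS = ln(4) ≈ 1.386, RHS = 0 → fails here (LHS ≠ RHS)
B. LHS = ln(4) ≈ 1.386, RHS = ln(4) ≈ 1.386 → holds here (LHS = RHS)
C. LHS = 5, RHS = 5 → holds here (LHS = RHS)

Answer: A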